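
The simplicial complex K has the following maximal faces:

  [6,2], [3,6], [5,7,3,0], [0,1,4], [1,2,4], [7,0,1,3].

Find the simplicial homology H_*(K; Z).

Order the vertices as 0 < 1 < 2 < 3 < 4 < 5 < 6 < 7. Listing each simplex with vertices in this order, K has dimension 3 with simplices:

  0-simplices (8): [0], [1], [2], [3], [4], [5], [6], [7]
  1-simplices (15): [0,1], [0,3], [0,4], [0,5], [0,7], [1,2], [1,3], [1,4], [1,7], [2,4], [2,6], [3,5], [3,6], [3,7], [5,7]
  2-simplices (9): [0,1,3], [0,1,4], [0,1,7], [0,3,5], [0,3,7], [0,5,7], [1,2,4], [1,3,7], [3,5,7]
  3-simplices (2): [0,1,3,7], [0,3,5,7]

so the chain groups are C_0 ≅ Z^8, C_1 ≅ Z^15, C_2 ≅ Z^9, C_3 ≅ Z^2.

Boundary ∂_1: C_1 → C_0 maps an edge to its endpoints' difference, ∂[p,q] = q − p. For instance
  ∂[3,5] = [5] − [3].
The resulting 8×15 matrix has rank 7, and its Smith normal form has invariant factors (1,1,1,1,1,1,1).

The boundary map ∂_2: C_2 → C_1 acts by ∂[p,q,r] = [q,r] − [p,r] + [p,q]. For instance
  ∂[0,1,3] = [1,3] − [0,3] + [0,1],
  ∂[0,1,7] = [1,7] − [0,7] + [0,1].
The 15×9 boundary matrix has rank 7 and Smith normal form diag(1,1,1,1,1,1,1).

Boundary ∂_3: C_3 → C_2 sends each 3-simplex σ to the alternating sum Σ_i (−1)^i (σ with its i-th vertex removed). For instance
  ∂[0,1,3,7] = [1,3,7] − [0,3,7] + [0,1,7] − [0,1,3],
  ∂[0,3,5,7] = [3,5,7] − [0,5,7] + [0,3,7] − [0,3,5].
The 9×2 boundary matrix has rank 2 and Smith normal form diag(1,1).

Now H_k = ker ∂_k / im ∂_{k+1}, so:

  H_0: rank C_0 − rank ∂_1 = 8 − 7 = 1, and the invariant factors of ∂_1 are all 1, so H_0 = Z.
  H_1: rank ker ∂_1 − rank ∂_2 = (15 − 7) − 7 = 1, and the invariant factors of ∂_2 are all 1, so H_1 = Z.
  H_2: rank ker ∂_2 − rank ∂_3 = (9 − 7) − 2 = 0, and the invariant factors of ∂_3 are all 1, so H_2 = 0.
  H_3: rank ker ∂_3 − rank ∂_4 = (2 − 2) − 0 = 0, and there is no ∂_4, so H_3 = 0.

As a check, the Euler characteristic is 8 − 15 + 9 − 2 = 0, which agrees with 1 − 1 + 0 − 0 = 0.

H_0 = Z,  H_1 = Z,  H_2 = 0,  H_3 = 0.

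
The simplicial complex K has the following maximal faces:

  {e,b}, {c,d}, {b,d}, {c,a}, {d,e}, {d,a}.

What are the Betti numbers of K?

Order the vertices as a < b < c < d < e. Listing each simplex with vertices in this order, K has dimension 1 with simplices:

  0-simplices (5): a, b, c, d, e
  1-simplices (6): ac, ad, bd, be, cd, de

giving chain groups C_0 ≅ Z^5, C_1 ≅ Z^6.

The boundary map ∂_1: C_1 → C_0 sends each edge [p,q] (with p < q) to q − p.
This gives a 5×6 integer matrix of rank 4; reducing to Smith normal form yields diagonal entries (1,1,1,1).

Now H_k = ker ∂_k / im ∂_{k+1}, so:

  H_0: rank C_0 − rank ∂_1 = 5 − 4 = 1, and the invariant factors of ∂_1 are all 1, so H_0 ≅ Z.
  H_1: rank ker ∂_1 − rank ∂_2 = (6 − 4) − 0 = 2, and there is no ∂_2, so H_1 ≅ Z^2.

Hence the Betti numbers are b_0 = 1, b_1 = 2.

b_0 = 1, b_1 = 2.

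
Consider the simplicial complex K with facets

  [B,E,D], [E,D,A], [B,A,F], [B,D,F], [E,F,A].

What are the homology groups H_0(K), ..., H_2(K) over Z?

H_0 ≅ Z,  H_1 ≅ Z,  H_2 = 0.

Take the total order A < B < D < E < F on the vertex set. Then K (dimension 2) consists of the simplices:

  0-simplices (5): A, B, D, E, F
  1-simplices (10): AB, AD, AE, AF, BD, BE, BF, DE, DF, EF
  2-simplices (5): ABF, ADE, AEF, BDE, BDF

so the chain groups are C_0 ≅ Z^5, C_1 ≅ Z^10, C_2 ≅ Z^5.

The boundary map ∂_1: C_1 → C_0 maps an edge to its endpoints' difference, ∂[p,q] = q − p.
The resulting 5×10 matrix has rank 4, and its Smith normal form has invariant factors (1,1,1,1).

Boundary ∂_2: C_2 → C_1 acts by ∂[p,q,r] = [q,r] − [p,r] + [p,q]. For instance
  ∂ADE = DE − AE + AD,
  ∂BDF = DF − BF + BD.
This gives a 10×5 integer matrix of rank 5; reducing to Smith normal form yields diagonal entries (1,1,1,1,1).

From H_k ≅ ker(∂_k) / im(∂_{k+1}) we obtain:

  H_0: rank C_0 − rank ∂_1 = 5 − 4 = 1, and the invariant factors of ∂_1 are all 1, so H_0 ≅ Z.
  H_1: rank ker ∂_1 − rank ∂_2 = (10 − 4) − 5 = 1, and the invariant factors of ∂_2 are all 1, so H_1 ≅ Z.
  H_2: rank ker ∂_2 − rank ∂_3 = (5 − 5) − 0 = 0, and there is no ∂_3, so H_2 ≅ 0.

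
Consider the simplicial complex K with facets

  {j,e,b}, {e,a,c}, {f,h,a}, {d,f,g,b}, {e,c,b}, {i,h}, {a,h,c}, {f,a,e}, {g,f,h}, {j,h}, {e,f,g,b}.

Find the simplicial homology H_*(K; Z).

Take the total order a < b < c < d < e < f < g < h < i < j on the vertex set. Then K (dimension 3) consists of the simplices:

  0-simplices (10): a, b, c, d, e, f, g, h, i, j
  1-simplices (22): ac, ae, af, ah, bc, bd, be, bf, bg, bj, ce, ch, df, dg, ef, eg, ej, fg, fh, gh, hi, hj
  2-simplices (14): ace, ach, aef, afh, bce, bdf, bdg, bef, beg, bej, bfg, dfg, efg, fgh
  3-simplices (2): bdfg, befg

Hence C_0 ≅ Z^10, C_1 ≅ Z^22, C_2 ≅ Z^14, C_3 ≅ Z^2.

Boundary ∂_1: C_1 → C_0 is given by ∂[p,q] = [q] − [p].
As a 10×22 matrix over Z this has rank 9, with invariant factors (1,1,1,1,1,1,1,1,1).

Boundary ∂_2: C_2 → C_1 sends each 2-simplex [p,q,r] to [q,r] − [p,r] + [p,q]. For instance
  ∂dfg = fg − dg + df,
  ∂bce = ce − be + bc.
As a 22×14 matrix over Z this has rank 12, with invariant factors (1,1,1,1,1,1,1,1,1,1,1,1).

Boundary ∂_3: C_3 → C_2 sends each 3-simplex σ to the alternating sum Σ_i (−1)^i (σ with its i-th vertex removed). For instance
  ∂befg = efg − bfg + beg − bef,
  ∂bdfg = dfg − bfg + bdg − bdf.
The resulting 14×2 matrix has rank 2, and its Smith normal form has invariant factors (1,1).

Reading off H_k = ker ∂_k / im ∂_{k+1}:

  H_0: rank C_0 − rank ∂_1 = 10 − 9 = 1, and the invariant factors of ∂_1 are all 1, so H_0 = Z.
  H_1: rank ker ∂_1 − rank ∂_2 = (22 − 9) − 12 = 1, and the invariant factors of ∂_2 are all 1, so H_1 = Z.
  H_2: rank ker ∂_2 − rank ∂_3 = (14 − 12) − 2 = 0, and the invariant factors of ∂_3 are all 1, so H_2 = 0.
  H_3: rank ker ∂_3 − rank ∂_4 = (2 − 2) − 0 = 0, and there is no ∂_4, so H_3 = 0.

H_0 ≅ Z,  H_1 ≅ Z,  H_2 = 0,  H_3 = 0.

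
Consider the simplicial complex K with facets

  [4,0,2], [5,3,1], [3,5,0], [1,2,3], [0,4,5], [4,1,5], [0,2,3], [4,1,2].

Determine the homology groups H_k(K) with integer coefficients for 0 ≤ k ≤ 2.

H_0 ≅ Z,  H_1 = 0,  H_2 ≅ Z.

Take the total order 0 < 1 < 2 < 3 < 4 < 5 on the vertex set. Then K (dimension 2) consists of the simplices:

  0-simplices (6): [0], [1], [2], [3], [4], [5]
  1-simplices (12): [0,2], [0,3], [0,4], [0,5], [1,2], [1,3], [1,4], [1,5], [2,3], [2,4], [3,5], [4,5]
  2-simplices (8): [0,2,3], [0,2,4], [0,3,5], [0,4,5], [1,2,3], [1,2,4], [1,3,5], [1,4,5]

Hence C_0 ≅ Z^6, C_1 ≅ Z^12, C_2 ≅ Z^8.

The boundary map ∂_1: C_1 → C_0 maps an edge to its endpoints' difference, ∂[p,q] = q − p. For instance
  ∂[0,3] = [3] − [0].
The resulting 6×12 matrix has rank 5, and its Smith normal form has invariant factors (1,1,1,1,1).

∂_2: C_2 → C_1 maps a triangle to the signed sum of its edges. For instance
  ∂[0,3,5] = [3,5] − [0,5] + [0,3],
  ∂[1,3,5] = [3,5] − [1,5] + [1,3].
The 12×8 boundary matrix has rank 7 and Smith normal form diag(1,1,1,1,1,1,1).

Now H_k = ker ∂_k / im ∂_{k+1}, so:

  H_0: rank C_0 − rank ∂_1 = 6 − 5 = 1, and the invariant factors of ∂_1 are all 1, so H_0 = Z.
  H_1: rank ker ∂_1 − rank ∂_2 = (12 − 5) − 7 = 0, and the invariant factors of ∂_2 are all 1, so H_1 = 0.
  H_2: rank ker ∂_2 − rank ∂_3 = (8 − 7) − 0 = 1, and there is no ∂_3, so H_2 = Z.

As a check, the Euler characteristic is 6 − 12 + 8 = 2, which agrees with 1 − 0 + 1 = 2.
(K is a triangulation of the 2-sphere S^2.)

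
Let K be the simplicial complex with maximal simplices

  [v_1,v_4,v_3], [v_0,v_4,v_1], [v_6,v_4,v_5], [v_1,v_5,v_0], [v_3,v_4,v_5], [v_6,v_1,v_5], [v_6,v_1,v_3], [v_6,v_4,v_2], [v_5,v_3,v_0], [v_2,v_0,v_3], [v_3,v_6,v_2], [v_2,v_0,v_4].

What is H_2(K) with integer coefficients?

H_2 = 0.

Fix the vertex order v_0 < v_1 < v_2 < v_3 < v_4 < v_5 < v_6 and write every simplex with vertices in increasing order. Then dim K = 2 and the simplices of K are:

  0-simplices (7): [v_0], [v_1], [v_2], [v_3], [v_4], [v_5], [v_6]
  1-simplices (18): (18 of them)
  2-simplices (12): (12 of them)

Hence C_0 ≅ Z^7, C_1 ≅ Z^18, C_2 ≅ Z^12.

∂_1: C_1 → C_0 is given by ∂[p,q] = [q] − [p].
The 7×18 boundary matrix has rank 6 and Smith normal form diag(1,1,1,1,1,1).

The boundary map ∂_2: C_2 → C_1 maps a triangle to the signed sum of its edges. For instance
  ∂[v_0,v_2,v_3] = [v_2,v_3] − [v_0,v_3] + [v_0,v_2],
  ∂[v_0,v_3,v_5] = [v_3,v_5] − [v_0,v_5] + [v_0,v_3].
The resulting 18×12 matrix has rank 12, and its Smith normal form has invariant factors (1,1,1,1,1,1,1,1,1,1,1,2).

Now H_k = ker ∂_k / im ∂_{k+1}, so:

  H_2: rank ker ∂_2 − rank ∂_3 = (12 − 12) − 0 = 0, and there is no ∂_3, so H_2 ≅ 0.

(K is a triangulation of the real projective plane RP^2.)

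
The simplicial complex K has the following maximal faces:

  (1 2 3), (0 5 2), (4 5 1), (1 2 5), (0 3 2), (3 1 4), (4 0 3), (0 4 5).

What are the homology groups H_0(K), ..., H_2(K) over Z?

We work with the vertex ordering 0 < 1 < 2 < 3 < 4 < 5. The simplices of K, each written with vertices in increasing order, are:

  0-simplices (6): [0], [1], [2], [3], [4], [5]
  1-simplices (12): [0,2], [0,3], [0,4], [0,5], [1,2], [1,3], [1,4], [1,5], [2,3], [2,5], [3,4], [4,5]
  2-simplices (8): [0,2,3], [0,2,5], [0,3,4], [0,4,5], [1,2,3], [1,2,5], [1,3,4], [1,4,5]

Hence C_0 ≅ Z^6, C_1 ≅ Z^12, C_2 ≅ Z^8.

∂_1: C_1 → C_0 is given by ∂[p,q] = [q] − [p].
As a 6×12 matrix over Z this has rank 5, with invariant factors (1,1,1,1,1).

Boundary ∂_2: C_2 → C_1 sends each 2-simplex [p,q,r] to [q,r] − [p,r] + [p,q]. For instance
  ∂[1,4,5] = [4,5] − [1,5] + [1,4],
  ∂[0,4,5] = [4,5] − [0,5] + [0,4].
The resulting 12×8 matrix has rank 7, and its Smith normal form has invariant factors (1,1,1,1,1,1,1).

From H_k ≅ ker(∂_k) / im(∂_{k+1}) we obtain:

  H_0: rank C_0 − rank ∂_1 = 6 − 5 = 1, and the invariant factors of ∂_1 are all 1, so H_0 ≅ Z.
  H_1: rank ker ∂_1 − rank ∂_2 = (12 − 5) − 7 = 0, and the invariant factors of ∂_2 are all 1, so H_1 ≅ 0.
  H_2: rank ker ∂_2 − rank ∂_3 = (8 − 7) − 0 = 1, and there is no ∂_3, so H_2 ≅ Z.

H_0 = Z,  H_1 = 0,  H_2 = Z.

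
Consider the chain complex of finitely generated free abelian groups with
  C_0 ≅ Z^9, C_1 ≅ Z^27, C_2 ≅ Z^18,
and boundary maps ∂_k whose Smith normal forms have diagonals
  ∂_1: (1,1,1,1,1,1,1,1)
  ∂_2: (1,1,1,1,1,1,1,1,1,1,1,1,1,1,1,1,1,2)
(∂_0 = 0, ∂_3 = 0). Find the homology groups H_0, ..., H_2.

H_0: b_0 = 9 − 0 − 8 = 1; torsion from ∂_1 factors > 1: none. So H_0 ≅ Z.
H_1: b_1 = 27 − 8 − 18 = 1; torsion from ∂_2 factors > 1: [2]. So H_1 ≅ Z ⊕ Z/2.
H_2: b_2 = 18 − 18 − 0 = 0; torsion from ∂_3 factors > 1: none. So H_2 ≅ 0.

H_0 ≅ Z,  H_1 ≅ Z ⊕ Z/2,  H_2 = 0.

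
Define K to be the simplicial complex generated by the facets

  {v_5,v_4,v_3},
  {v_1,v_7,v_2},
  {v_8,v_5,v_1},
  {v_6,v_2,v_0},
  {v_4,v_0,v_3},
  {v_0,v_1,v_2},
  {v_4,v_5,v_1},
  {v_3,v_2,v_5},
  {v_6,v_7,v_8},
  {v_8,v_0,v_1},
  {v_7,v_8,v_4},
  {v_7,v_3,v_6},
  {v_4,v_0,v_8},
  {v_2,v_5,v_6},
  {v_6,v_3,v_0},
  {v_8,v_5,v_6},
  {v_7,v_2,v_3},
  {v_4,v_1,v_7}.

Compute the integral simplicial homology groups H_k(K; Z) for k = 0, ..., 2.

H_0 ≅ Z,  H_1 ≅ Z ⊕ Z/2,  H_2 = 0.

We work with the vertex ordering v_0 < v_1 < v_2 < v_3 < v_4 < v_5 < v_6 < v_7 < v_8. The simplices of K, each written with vertices in increasing order, are:

  0-simplices (9): [v_0], [v_1], [v_2], [v_3], [v_4], [v_5], [v_6], [v_7], [v_8]
  1-simplices (27): (27 of them)
  2-simplices (18): (18 of them)

giving chain groups C_0 ≅ Z^9, C_1 ≅ Z^27, C_2 ≅ Z^18.

Boundary ∂_1: C_1 → C_0 maps an edge to its endpoints' difference, ∂[p,q] = q − p. For instance
  ∂[v_0,v_8] = [v_8] − [v_0].
This gives a 9×27 integer matrix of rank 8; reducing to Smith normal form yields diagonal entries (1,1,1,1,1,1,1,1).

The boundary map ∂_2: C_2 → C_1 maps a triangle to the signed sum of its edges. For instance
  ∂[v_0,v_3,v_6] = [v_3,v_6] − [v_0,v_6] + [v_0,v_3],
  ∂[v_3,v_6,v_7] = [v_6,v_7] − [v_3,v_7] + [v_3,v_6].
The 27×18 boundary matrix has rank 18 and Smith normal form diag(1,1,1,1,1,1,1,1,1,1,1,1,1,1,1,1,1,2).

Computing H_k = (kernel of ∂_k) / (image of ∂_{k+1}):

  H_0: rank C_0 − rank ∂_1 = 9 − 8 = 1, and the invariant factors of ∂_1 are all 1, so H_0 ≅ Z.
  H_1: rank ker ∂_1 − rank ∂_2 = (27 − 8) − 18 = 1, and ∂_2 has invariant factor 2 > 1, so H_1 ≅ Z ⊕ Z/2.
  H_2: rank ker ∂_2 − rank ∂_3 = (18 − 18) − 0 = 0, and there is no ∂_3, so H_2 ≅ 0.

As a check, the Euler characteristic is 9 − 27 + 18 = 0, which agrees with 1 − 1 + 0 = 0.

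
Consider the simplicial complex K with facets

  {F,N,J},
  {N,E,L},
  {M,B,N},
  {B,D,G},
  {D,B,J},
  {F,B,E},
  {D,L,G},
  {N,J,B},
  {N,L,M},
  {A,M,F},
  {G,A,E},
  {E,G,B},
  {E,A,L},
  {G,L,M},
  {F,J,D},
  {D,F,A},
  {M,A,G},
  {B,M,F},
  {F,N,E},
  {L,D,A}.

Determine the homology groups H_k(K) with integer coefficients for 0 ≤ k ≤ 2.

Fix the vertex order A < B < D < E < F < G < J < L < M < N and write every simplex with vertices in increasing order. Then dim K = 2 and the simplices of K are:

  0-simplices (10): A, B, D, E, F, G, J, L, M, N
  1-simplices (30): AD, AE, AF, AG, AL, AM, BD, BE, BF, BG, BJ, BM, BN, DF, DG, DJ, DL, EF, EG, EL, EN, FJ, FM, FN, GL, GM, JN, LM, LN, MN
  2-simplices (20): ADF, ADL, AEG, AEL, AFM, AGM, BDG, BDJ, BEF, BEG, BFM, BJN, BMN, DFJ, DGL, EFN, ELN, FJN, GLM, LMN

Hence C_0 ≅ Z^10, C_1 ≅ Z^30, C_2 ≅ Z^20.

Boundary ∂_1: C_1 → C_0 maps an edge to its endpoints' difference, ∂[p,q] = q − p. For instance
  ∂EL = L − E.
This gives a 10×30 integer matrix of rank 9; reducing to Smith normal form yields diagonal entries (1,1,1,1,1,1,1,1,1).

∂_2: C_2 → C_1 acts by ∂[p,q,r] = [q,r] − [p,r] + [p,q]. For instance
  ∂AEG = EG − AG + AE,
  ∂BEG = EG − BG + BE.
As a 30×20 matrix over Z this has rank 20, with invariant factors (1,1,1,1,1,1,1,1,1,1,1,1,1,1,1,1,1,1,1,2).

Now H_k = ker ∂_k / im ∂_{k+1}, so:

  H_0: rank C_0 − rank ∂_1 = 10 − 9 = 1, and the invariant factors of ∂_1 are all 1, so H_0 = Z.
  H_1: rank ker ∂_1 − rank ∂_2 = (30 − 9) − 20 = 1, and ∂_2 has invariant factor 2 > 1, so H_1 = Z ⊕ Z/2Z.
  H_2: rank ker ∂_2 − rank ∂_3 = (20 − 20) − 0 = 0, and there is no ∂_3, so H_2 = 0.

As a check, the Euler characteristic is 10 − 30 + 20 = 0, which agrees with 1 − 1 + 0 = 0.

H_0 = Z,  H_1 = Z ⊕ Z/2Z,  H_2 = 0.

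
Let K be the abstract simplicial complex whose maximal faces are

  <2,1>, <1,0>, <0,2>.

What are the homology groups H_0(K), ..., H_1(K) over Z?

Order the vertices as 0 < 1 < 2. Listing each simplex with vertices in this order, K has dimension 1 with simplices:

  0-simplices (3): [0], [1], [2]
  1-simplices (3): [0,1], [0,2], [1,2]

so the chain groups are C_0 ≅ Z^3, C_1 ≅ Z^3.

The boundary map ∂_1: C_1 → C_0 is given by ∂[p,q] = [q] − [p]. For instance
  ∂[0,1] = [1] − [0].
This gives a 3×3 integer matrix of rank 2; reducing to Smith normal form yields diagonal entries (1,1).

Now H_k = ker ∂_k / im ∂_{k+1}, so:

  H_0: rank C_0 − rank ∂_1 = 3 − 2 = 1, and the invariant factors of ∂_1 are all 1, so H_0 ≅ Z.
  H_1: rank ker ∂_1 − rank ∂_2 = (3 − 2) − 0 = 1, and there is no ∂_2, so H_1 ≅ Z.

As a check, the Euler characteristic is 3 − 3 = 0, which agrees with 1 − 1 = 0.

H_0 = Z,  H_1 = Z.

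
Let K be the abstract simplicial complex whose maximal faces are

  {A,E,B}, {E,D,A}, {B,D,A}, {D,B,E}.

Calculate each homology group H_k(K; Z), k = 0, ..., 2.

H_0 = Z,  H_1 = 0,  H_2 = Z.

Order the vertices as A < B < D < E. Listing each simplex with vertices in this order, K has dimension 2 with simplices:

  0-simplices (4): A, B, D, E
  1-simplices (6): AB, AD, AE, BD, BE, DE
  2-simplices (4): ABD, ABE, ADE, BDE

so the chain groups are C_0 ≅ Z^4, C_1 ≅ Z^6, C_2 ≅ Z^4.

The boundary map ∂_1: C_1 → C_0 sends each edge [p,q] (with p < q) to q − p.
The resulting 4×6 matrix has rank 3, and its Smith normal form has invariant factors (1,1,1).

Boundary ∂_2: C_2 → C_1 acts by ∂[p,q,r] = [q,r] − [p,r] + [p,q]. For instance
  ∂ABE = BE − AE + AB,
  ∂ABD = BD − AD + AB.
As a 6×4 matrix over Z this has rank 3, with invariant factors (1,1,1).

Computing H_k = (kernel of ∂_k) / (image of ∂_{k+1}):

  H_0: rank C_0 − rank ∂_1 = 4 − 3 = 1, and the invariant factors of ∂_1 are all 1, so H_0 = Z.
  H_1: rank ker ∂_1 − rank ∂_2 = (6 − 3) − 3 = 0, and the invariant factors of ∂_2 are all 1, so H_1 = 0.
  H_2: rank ker ∂_2 − rank ∂_3 = (4 − 3) − 0 = 1, and there is no ∂_3, so H_2 = Z.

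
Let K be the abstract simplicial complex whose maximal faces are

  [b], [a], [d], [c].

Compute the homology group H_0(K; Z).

H_0 ≅ Z^4.

We work with the vertex ordering a < b < c < d. The simplices of K, each written with vertices in increasing order, are:

  0-simplices (4): a, b, c, d

giving chain groups C_0 ≅ Z^4.

Reading off H_k = ker ∂_k / im ∂_{k+1}:

  H_0: rank C_0 − rank ∂_1 = 4 − 0 = 4, and there is no ∂_1, so H_0 = Z^4.

(K is a triangulation of a set of 4 points.)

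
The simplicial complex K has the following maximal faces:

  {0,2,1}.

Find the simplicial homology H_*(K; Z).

H_0 ≅ Z,  H_1 = 0,  H_2 = 0.

Fix the vertex order 0 < 1 < 2 and write every simplex with vertices in increasing order. Then dim K = 2 and the simplices of K are:

  0-simplices (3): [0], [1], [2]
  1-simplices (3): [0,1], [0,2], [1,2]
  2-simplices (1): [0,1,2]

Hence C_0 ≅ Z^3, C_1 ≅ Z^3, C_2 ≅ Z^1.

∂_1: C_1 → C_0 is given by ∂[p,q] = [q] − [p]. For instance
  ∂[0,2] = [2] − [0].
This gives a 3×3 integer matrix of rank 2; reducing to Smith normal form yields diagonal entries (1,1).

Boundary ∂_2: C_2 → C_1 acts by ∂[p,q,r] = [q,r] − [p,r] + [p,q]. For instance
  ∂[0,1,2] = [1,2] − [0,2] + [0,1].
This gives a 3×1 integer matrix of rank 1; reducing to Smith normal form yields diagonal entries (1).

From H_k ≅ ker(∂_k) / im(∂_{k+1}) we obtain:

  H_0: rank C_0 − rank ∂_1 = 3 − 2 = 1, and the invariant factors of ∂_1 are all 1, so H_0 ≅ Z.
  H_1: rank ker ∂_1 − rank ∂_2 = (3 − 2) − 1 = 0, and the invariant factors of ∂_2 are all 1, so H_1 ≅ 0.
  H_2: rank ker ∂_2 − rank ∂_3 = (1 − 1) − 0 = 0, and there is no ∂_3, so H_2 ≅ 0.

As a check, the Euler characteristic is 3 − 3 + 1 = 1, which agrees with 1 − 0 + 0 = 1.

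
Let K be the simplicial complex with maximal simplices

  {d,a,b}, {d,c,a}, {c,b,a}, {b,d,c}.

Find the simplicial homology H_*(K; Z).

Fix the vertex order a < b < c < d and write every simplex with vertices in increasing order. Then dim K = 2 and the simplices of K are:

  0-simplices (4): a, b, c, d
  1-simplices (6): ab, ac, ad, bc, bd, cd
  2-simplices (4): abc, abd, acd, bcd

giving chain groups C_0 ≅ Z^4, C_1 ≅ Z^6, C_2 ≅ Z^4.

The boundary map ∂_1: C_1 → C_0 is given by ∂[p,q] = [q] − [p]. For instance
  ∂bd = d − b.
As a 4×6 matrix over Z this has rank 3, with invariant factors (1,1,1).

The boundary map ∂_2: C_2 → C_1 sends each 2-simplex [p,q,r] to [q,r] − [p,r] + [p,q]. For instance
  ∂bcd = cd − bd + bc,
  ∂abc = bc − ac + ab.
This gives a 6×4 integer matrix of rank 3; reducing to Smith normal form yields diagonal entries (1,1,1).

Computing H_k = (kernel of ∂_k) / (image of ∂_{k+1}):

  H_0: rank C_0 − rank ∂_1 = 4 − 3 = 1, and the invariant factors of ∂_1 are all 1, so H_0 = Z.
  H_1: rank ker ∂_1 − rank ∂_2 = (6 − 3) − 3 = 0, and the invariant factors of ∂_2 are all 1, so H_1 = 0.
  H_2: rank ker ∂_2 − rank ∂_3 = (4 − 3) − 0 = 1, and there is no ∂_3, so H_2 = Z.

As a check, the Euler characteristic is 4 − 6 + 4 = 2, which agrees with 1 − 0 + 1 = 2.
(K is a triangulation of the 2-sphere S^2.)

H_0 = Z,  H_1 = 0,  H_2 = Z.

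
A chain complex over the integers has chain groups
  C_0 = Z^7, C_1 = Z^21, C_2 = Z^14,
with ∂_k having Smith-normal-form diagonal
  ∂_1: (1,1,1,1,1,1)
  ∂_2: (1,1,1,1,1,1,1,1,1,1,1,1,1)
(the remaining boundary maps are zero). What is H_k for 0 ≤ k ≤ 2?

H_0: b_0 = 7 − 0 − 6 = 1; torsion from ∂_1 factors > 1: none. So H_0 ≅ Z.
H_1: b_1 = 21 − 6 − 13 = 2; torsion from ∂_2 factors > 1: none. So H_1 ≅ Z^2.
H_2: b_2 = 14 − 13 − 0 = 1; torsion from ∂_3 factors > 1: none. So H_2 ≅ Z.

H_0 ≅ Z,  H_1 ≅ Z^2,  H_2 ≅ Z.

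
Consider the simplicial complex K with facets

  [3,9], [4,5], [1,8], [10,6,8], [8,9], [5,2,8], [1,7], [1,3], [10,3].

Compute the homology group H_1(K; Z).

H_1 = Z^2.

Fix the vertex order 1 < 2 < 3 < 4 < 5 < 6 < 7 < 8 < 9 < 10 and write every simplex with vertices in increasing order. Then dim K = 2 and the simplices of K are:

  0-simplices (10): [1], [2], [3], [4], [5], [6], [7], [8], [9], [10]
  1-simplices (13): [1,3], [1,7], [1,8], [2,5], [2,8], [3,9], [3,10], [4,5], [5,8], [6,8], [6,10], [8,9], [8,10]
  2-simplices (2): [2,5,8], [6,8,10]

so the chain groups are C_0 ≅ Z^10, C_1 ≅ Z^13, C_2 ≅ Z^2.

Boundary ∂_1: C_1 → C_0 maps an edge to its endpoints' difference, ∂[p,q] = q − p. For instance
  ∂[6,8] = [8] − [6].
This gives a 10×13 integer matrix of rank 9; reducing to Smith normal form yields diagonal entries (1,1,1,1,1,1,1,1,1).

Boundary ∂_2: C_2 → C_1 acts by ∂[p,q,r] = [q,r] − [p,r] + [p,q]. For instance
  ∂[6,8,10] = [8,10] − [6,10] + [6,8],
  ∂[2,5,8] = [5,8] − [2,8] + [2,5].
This gives a 13×2 integer matrix of rank 2; reducing to Smith normal form yields diagonal entries (1,1).

From H_k ≅ ker(∂_k) / im(∂_{k+1}) we obtain:

  H_1: rank ker ∂_1 − rank ∂_2 = (13 − 9) − 2 = 2, and the invariant factors of ∂_2 are all 1, so H_1 ≅ Z^2.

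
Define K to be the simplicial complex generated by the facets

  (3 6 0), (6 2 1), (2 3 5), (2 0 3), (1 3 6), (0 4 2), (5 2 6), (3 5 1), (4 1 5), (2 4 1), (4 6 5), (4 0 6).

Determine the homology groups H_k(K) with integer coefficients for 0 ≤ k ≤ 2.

Take the total order 0 < 1 < 2 < 3 < 4 < 5 < 6 on the vertex set. Then K (dimension 2) consists of the simplices:

  0-simplices (7): [0], [1], [2], [3], [4], [5], [6]
  1-simplices (18): [0,2], [0,3], [0,4], [0,6], [1,2], [1,3], [1,4], [1,5], [1,6], [2,3], [2,4], [2,5], [2,6], [3,5], [3,6], [4,5], [4,6], [5,6]
  2-simplices (12): [0,2,3], [0,2,4], [0,3,6], [0,4,6], [1,2,4], [1,2,6], [1,3,5], [1,3,6], [1,4,5], [2,3,5], [2,5,6], [4,5,6]

Hence C_0 ≅ Z^7, C_1 ≅ Z^18, C_2 ≅ Z^12.

∂_1: C_1 → C_0 sends each edge [p,q] (with p < q) to q − p. For instance
  ∂[1,4] = [4] − [1].
As a 7×18 matrix over Z this has rank 6, with invariant factors (1,1,1,1,1,1).

∂_2: C_2 → C_1 sends each 2-simplex [p,q,r] to [q,r] − [p,r] + [p,q]. For instance
  ∂[0,2,4] = [2,4] − [0,4] + [0,2],
  ∂[0,3,6] = [3,6] − [0,6] + [0,3].
The 18×12 boundary matrix has rank 12 and Smith normal form diag(1,1,1,1,1,1,1,1,1,1,1,2).

Computing H_k = (kernel of ∂_k) / (image of ∂_{k+1}):

  H_0: rank C_0 − rank ∂_1 = 7 − 6 = 1, and the invariant factors of ∂_1 are all 1, so H_0 ≅ Z.
  H_1: rank ker ∂_1 − rank ∂_2 = (18 − 6) − 12 = 0, and ∂_2 has invariant factor 2 > 1, so H_1 ≅ Z/2.
  H_2: rank ker ∂_2 − rank ∂_3 = (12 − 12) − 0 = 0, and there is no ∂_3, so H_2 ≅ 0.

H_0 = Z,  H_1 = Z/2,  H_2 = 0.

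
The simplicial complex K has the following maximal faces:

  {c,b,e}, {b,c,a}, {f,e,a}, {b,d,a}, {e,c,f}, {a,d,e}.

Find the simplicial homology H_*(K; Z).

H_0 = Z,  H_1 = Z,  H_2 = 0.

Order the vertices as a < b < c < d < e < f. Listing each simplex with vertices in this order, K has dimension 2 with simplices:

  0-simplices (6): a, b, c, d, e, f
  1-simplices (12): ab, ac, ad, ae, af, bc, bd, be, ce, cf, de, ef
  2-simplices (6): abc, abd, ade, aef, bce, cef

giving chain groups C_0 ≅ Z^6, C_1 ≅ Z^12, C_2 ≅ Z^6.

∂_1: C_1 → C_0 is given by ∂[p,q] = [q] − [p].
This gives a 6×12 integer matrix of rank 5; reducing to Smith normal form yields diagonal entries (1,1,1,1,1).

Boundary ∂_2: C_2 → C_1 acts by ∂[p,q,r] = [q,r] − [p,r] + [p,q]. For instance
  ∂cef = ef − cf + ce,
  ∂bce = ce − be + bc.
The 12×6 boundary matrix has rank 6 and Smith normal form diag(1,1,1,1,1,1).

Computing H_k = (kernel of ∂_k) / (image of ∂_{k+1}):

  H_0: rank C_0 − rank ∂_1 = 6 − 5 = 1, and the invariant factors of ∂_1 are all 1, so H_0 ≅ Z.
  H_1: rank ker ∂_1 − rank ∂_2 = (12 − 5) − 6 = 1, and the invariant factors of ∂_2 are all 1, so H_1 ≅ Z.
  H_2: rank ker ∂_2 − rank ∂_3 = (6 − 6) − 0 = 0, and there is no ∂_3, so H_2 ≅ 0.

(K is a triangulation of the cylinder S^1 x I.)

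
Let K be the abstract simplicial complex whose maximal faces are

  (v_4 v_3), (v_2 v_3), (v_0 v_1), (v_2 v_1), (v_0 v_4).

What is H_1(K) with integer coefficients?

We work with the vertex ordering v_0 < v_1 < v_2 < v_3 < v_4. The simplices of K, each written with vertices in increasing order, are:

  0-simplices (5): [v_0], [v_1], [v_2], [v_3], [v_4]
  1-simplices (5): [v_0,v_1], [v_0,v_4], [v_1,v_2], [v_2,v_3], [v_3,v_4]

Hence C_0 ≅ Z^5, C_1 ≅ Z^5.

The boundary map ∂_1: C_1 → C_0 maps an edge to its endpoints' difference, ∂[p,q] = q − p. For instance
  ∂[v_0,v_4] = [v_4] − [v_0].
This gives a 5×5 integer matrix of rank 4; reducing to Smith normal form yields diagonal entries (1,1,1,1).

Reading off H_k = ker ∂_k / im ∂_{k+1}:

  H_1: rank ker ∂_1 − rank ∂_2 = (5 − 4) − 0 = 1, and there is no ∂_2, so H_1 ≅ Z.

H_1 = Z.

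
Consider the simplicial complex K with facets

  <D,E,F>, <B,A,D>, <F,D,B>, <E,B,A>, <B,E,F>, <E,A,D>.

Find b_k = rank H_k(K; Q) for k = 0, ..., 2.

b_0 = 1, b_1 = 0, b_2 = 1.

Fix the vertex order A < B < D < E < F and write every simplex with vertices in increasing order. Then dim K = 2 and the simplices of K are:

  0-simplices (5): A, B, D, E, F
  1-simplices (9): AB, AD, AE, BD, BE, BF, DE, DF, EF
  2-simplices (6): ABD, ABE, ADE, BDF, BEF, DEF

giving chain groups C_0 ≅ Z^5, C_1 ≅ Z^9, C_2 ≅ Z^6.

The boundary map ∂_1: C_1 → C_0 maps an edge to its endpoints' difference, ∂[p,q] = q − p. For instance
  ∂AB = B − A.
The resulting 5×9 matrix has rank 4, and its Smith normal form has invariant factors (1,1,1,1).

Boundary ∂_2: C_2 → C_1 sends each 2-simplex [p,q,r] to [q,r] − [p,r] + [p,q]. For instance
  ∂ADE = DE − AE + AD,
  ∂ABD = BD − AD + AB.
The 9×6 boundary matrix has rank 5 and Smith normal form diag(1,1,1,1,1).

Now H_k = ker ∂_k / im ∂_{k+1}, so:

  H_0: rank C_0 − rank ∂_1 = 5 − 4 = 1, and the invariant factors of ∂_1 are all 1, so H_0 ≅ Z.
  H_1: rank ker ∂_1 − rank ∂_2 = (9 − 4) − 5 = 0, and the invariant factors of ∂_2 are all 1, so H_1 ≅ 0.
  H_2: rank ker ∂_2 − rank ∂_3 = (6 − 5) − 0 = 1, and there is no ∂_3, so H_2 ≅ Z.

As a check, the Euler characteristic is 5 − 9 + 6 = 2, which agrees with 1 − 0 + 1 = 2.

Hence the Betti numbers are b_0 = 1, b_1 = 0, b_2 = 1.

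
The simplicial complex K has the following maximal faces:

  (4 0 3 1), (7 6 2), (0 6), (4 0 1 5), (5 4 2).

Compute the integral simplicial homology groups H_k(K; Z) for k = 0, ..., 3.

Fix the vertex order 0 < 1 < 2 < 3 < 4 < 5 < 6 < 7 and write every simplex with vertices in increasing order. Then dim K = 3 and the simplices of K are:

  0-simplices (8): [0], [1], [2], [3], [4], [5], [6], [7]
  1-simplices (15): [0,1], [0,3], [0,4], [0,5], [0,6], [1,3], [1,4], [1,5], [2,4], [2,5], [2,6], [2,7], [3,4], [4,5], [6,7]
  2-simplices (9): [0,1,3], [0,1,4], [0,1,5], [0,3,4], [0,4,5], [1,3,4], [1,4,5], [2,4,5], [2,6,7]
  3-simplices (2): [0,1,3,4], [0,1,4,5]

so the chain groups are C_0 ≅ Z^8, C_1 ≅ Z^15, C_2 ≅ Z^9, C_3 ≅ Z^2.

The boundary map ∂_1: C_1 → C_0 is given by ∂[p,q] = [q] − [p].
The 8×15 boundary matrix has rank 7 and Smith normal form diag(1,1,1,1,1,1,1).

The boundary map ∂_2: C_2 → C_1 acts by ∂[p,q,r] = [q,r] − [p,r] + [p,q]. For instance
  ∂[0,1,5] = [1,5] − [0,5] + [0,1],
  ∂[2,4,5] = [4,5] − [2,5] + [2,4].
This gives a 15×9 integer matrix of rank 7; reducing to Smith normal form yields diagonal entries (1,1,1,1,1,1,1).

Boundary ∂_3: C_3 → C_2 sends each 3-simplex σ to the alternating sum Σ_i (−1)^i (σ with its i-th vertex removed). For instance
  ∂[0,1,4,5] = [1,4,5] − [0,4,5] + [0,1,5] − [0,1,4],
  ∂[0,1,3,4] = [1,3,4] − [0,3,4] + [0,1,4] − [0,1,3].
As a 9×2 matrix over Z this has rank 2, with invariant factors (1,1).

Reading off H_k = ker ∂_k / im ∂_{k+1}:

  H_0: rank C_0 − rank ∂_1 = 8 − 7 = 1, and the invariant factors of ∂_1 are all 1, so H_0 = Z.
  H_1: rank ker ∂_1 − rank ∂_2 = (15 − 7) − 7 = 1, and the invariant factors of ∂_2 are all 1, so H_1 = Z.
  H_2: rank ker ∂_2 − rank ∂_3 = (9 − 7) − 2 = 0, and the invariant factors of ∂_3 are all 1, so H_2 = 0.
  H_3: rank ker ∂_3 − rank ∂_4 = (2 − 2) − 0 = 0, and there is no ∂_4, so H_3 = 0.

H_0 ≅ Z,  H_1 ≅ Z,  H_2 = 0,  H_3 = 0.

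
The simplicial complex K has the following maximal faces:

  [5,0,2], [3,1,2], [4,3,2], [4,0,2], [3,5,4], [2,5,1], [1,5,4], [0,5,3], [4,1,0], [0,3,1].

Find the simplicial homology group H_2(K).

K has 6 vertices, 15 edges, 10 triangles.
rank ∂_2 = 10, rank ∂_3 = 0 ⇒ b_2 = 10 − 10 − 0 = 0. So H_2 = 0.

H_2 ≅ 0.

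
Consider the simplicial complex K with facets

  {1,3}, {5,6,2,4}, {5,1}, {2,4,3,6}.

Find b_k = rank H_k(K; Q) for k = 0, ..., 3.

We work with the vertex ordering 1 < 2 < 3 < 4 < 5 < 6. The simplices of K, each written with vertices in increasing order, are:

  0-simplices (6): [1], [2], [3], [4], [5], [6]
  1-simplices (11): [1,3], [1,5], [2,3], [2,4], [2,5], [2,6], [3,4], [3,6], [4,5], [4,6], [5,6]
  2-simplices (7): [2,3,4], [2,3,6], [2,4,5], [2,4,6], [2,5,6], [3,4,6], [4,5,6]
  3-simplices (2): [2,3,4,6], [2,4,5,6]

giving chain groups C_0 ≅ Z^6, C_1 ≅ Z^11, C_2 ≅ Z^7, C_3 ≅ Z^2.

The boundary map ∂_1: C_1 → C_0 sends each edge [p,q] (with p < q) to q − p. For instance
  ∂[1,3] = [3] − [1].
The resulting 6×11 matrix has rank 5, and its Smith normal form has invariant factors (1,1,1,1,1).

∂_2: C_2 → C_1 sends each 2-simplex [p,q,r] to [q,r] − [p,r] + [p,q]. For instance
  ∂[3,4,6] = [4,6] − [3,6] + [3,4],
  ∂[4,5,6] = [5,6] − [4,6] + [4,5].
The resulting 11×7 matrix has rank 5, and its Smith normal form has invariant factors (1,1,1,1,1).

∂_3: C_3 → C_2 sends each 3-simplex σ to the alternating sum Σ_i (−1)^i (σ with its i-th vertex removed). For instance
  ∂[2,4,5,6] = [4,5,6] − [2,5,6] + [2,4,6] − [2,4,5],
  ∂[2,3,4,6] = [3,4,6] − [2,4,6] + [2,3,6] − [2,3,4].
The resulting 7×2 matrix has rank 2, and its Smith normal form has invariant factors (1,1).

From H_k ≅ ker(∂_k) / im(∂_{k+1}) we obtain:

  H_0: rank C_0 − rank ∂_1 = 6 − 5 = 1, and the invariant factors of ∂_1 are all 1, so H_0 ≅ Z.
  H_1: rank ker ∂_1 − rank ∂_2 = (11 − 5) − 5 = 1, and the invariant factors of ∂_2 are all 1, so H_1 ≅ Z.
  H_2: rank ker ∂_2 − rank ∂_3 = (7 − 5) − 2 = 0, and the invariant factors of ∂_3 are all 1, so H_2 ≅ 0.
  H_3: rank ker ∂_3 − rank ∂_4 = (2 − 2) − 0 = 0, and there is no ∂_4, so H_3 ≅ 0.

Hence the Betti numbers are b_0 = 1, b_1 = 1, b_2 = 0, b_3 = 0.

b_0 = 1, b_1 = 1, b_2 = 0, b_3 = 0.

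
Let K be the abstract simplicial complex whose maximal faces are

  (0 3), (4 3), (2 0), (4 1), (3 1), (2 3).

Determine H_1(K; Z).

We work with the vertex ordering 0 < 1 < 2 < 3 < 4. The simplices of K, each written with vertices in increasing order, are:

  0-simplices (5): [0], [1], [2], [3], [4]
  1-simplices (6): [0,2], [0,3], [1,3], [1,4], [2,3], [3,4]

giving chain groups C_0 ≅ Z^5, C_1 ≅ Z^6.

∂_1: C_1 → C_0 maps an edge to its endpoints' difference, ∂[p,q] = q − p. For instance
  ∂[0,3] = [3] − [0].
The resulting 5×6 matrix has rank 4, and its Smith normal form has invariant factors (1,1,1,1).

Computing H_k = (kernel of ∂_k) / (image of ∂_{k+1}):

  H_1: rank ker ∂_1 − rank ∂_2 = (6 − 4) − 0 = 2, and there is no ∂_2, so H_1 ≅ Z^2.

(K is a triangulation of a wedge of 2 circles.)

H_1 = Z^2.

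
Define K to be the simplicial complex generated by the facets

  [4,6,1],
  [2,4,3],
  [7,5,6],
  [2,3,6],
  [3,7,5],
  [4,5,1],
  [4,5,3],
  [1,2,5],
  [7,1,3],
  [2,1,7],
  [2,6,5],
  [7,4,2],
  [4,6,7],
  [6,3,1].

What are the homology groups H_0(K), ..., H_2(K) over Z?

Take the total order 1 < 2 < 3 < 4 < 5 < 6 < 7 on the vertex set. Then K (dimension 2) consists of the simplices:

  0-simplices (7): [1], [2], [3], [4], [5], [6], [7]
  1-simplices (21): [1,2], [1,3], [1,4], [1,5], [1,6], [1,7], [2,3], [2,4], [2,5], [2,6], [2,7], [3,4], [3,5], [3,6], [3,7], [4,5], [4,6], [4,7], [5,6], [5,7], [6,7]
  2-simplices (14): [1,2,5], [1,2,7], [1,3,6], [1,3,7], [1,4,5], [1,4,6], [2,3,4], [2,3,6], [2,4,7], [2,5,6], [3,4,5], [3,5,7], [4,6,7], [5,6,7]

giving chain groups C_0 ≅ Z^7, C_1 ≅ Z^21, C_2 ≅ Z^14.

∂_1: C_1 → C_0 maps an edge to its endpoints' difference, ∂[p,q] = q − p. For instance
  ∂[2,4] = [4] − [2].
This gives a 7×21 integer matrix of rank 6; reducing to Smith normal form yields diagonal entries (1,1,1,1,1,1).

Boundary ∂_2: C_2 → C_1 acts by ∂[p,q,r] = [q,r] − [p,r] + [p,q]. For instance
  ∂[1,2,7] = [2,7] − [1,7] + [1,2],
  ∂[2,3,4] = [3,4] − [2,4] + [2,3].
As a 21×14 matrix over Z this has rank 13, with invariant factors (1,1,1,1,1,1,1,1,1,1,1,1,1).

From H_k ≅ ker(∂_k) / im(∂_{k+1}) we obtain:

  H_0: rank C_0 − rank ∂_1 = 7 − 6 = 1, and the invariant factors of ∂_1 are all 1, so H_0 = Z.
  H_1: rank ker ∂_1 − rank ∂_2 = (21 − 6) − 13 = 2, and the invariant factors of ∂_2 are all 1, so H_1 = Z^2.
  H_2: rank ker ∂_2 − rank ∂_3 = (14 − 13) − 0 = 1, and there is no ∂_3, so H_2 = Z.

As a check, the Euler characteristic is 7 − 21 + 14 = 0, which agrees with 1 − 2 + 1 = 0.

H_0 = Z,  H_1 = Z^2,  H_2 = Z.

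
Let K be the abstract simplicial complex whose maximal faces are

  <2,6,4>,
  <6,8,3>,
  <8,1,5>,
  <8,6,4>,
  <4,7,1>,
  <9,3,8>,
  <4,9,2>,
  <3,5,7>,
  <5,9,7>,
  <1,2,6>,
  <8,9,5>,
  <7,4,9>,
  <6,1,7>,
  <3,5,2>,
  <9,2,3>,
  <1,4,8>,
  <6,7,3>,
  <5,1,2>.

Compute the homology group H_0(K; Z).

K has 9 vertices, 27 edges, 18 triangles.
rank ∂_0 = 0, rank ∂_1 = 8 ⇒ b_0 = 9 − 0 − 8 = 1; all invariant factors of ∂_1 are 1 so no torsion. So H_0 = Z.

H_0 ≅ Z.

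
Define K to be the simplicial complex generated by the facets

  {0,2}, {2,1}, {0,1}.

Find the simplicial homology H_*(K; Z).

H_0 = Z,  H_1 = Z.

Fix the vertex order 0 < 1 < 2 and write every simplex with vertices in increasing order. Then dim K = 1 and the simplices of K are:

  0-simplices (3): [0], [1], [2]
  1-simplices (3): [0,1], [0,2], [1,2]

Hence C_0 ≅ Z^3, C_1 ≅ Z^3.

∂_1: C_1 → C_0 maps an edge to its endpoints' difference, ∂[p,q] = q − p. For instance
  ∂[0,2] = [2] − [0].
As a 3×3 matrix over Z this has rank 2, with invariant factors (1,1).

Computing H_k = (kernel of ∂_k) / (image of ∂_{k+1}):

  H_0: rank C_0 − rank ∂_1 = 3 − 2 = 1, and the invariant factors of ∂_1 are all 1, so H_0 ≅ Z.
  H_1: rank ker ∂_1 − rank ∂_2 = (3 − 2) − 0 = 1, and there is no ∂_2, so H_1 ≅ Z.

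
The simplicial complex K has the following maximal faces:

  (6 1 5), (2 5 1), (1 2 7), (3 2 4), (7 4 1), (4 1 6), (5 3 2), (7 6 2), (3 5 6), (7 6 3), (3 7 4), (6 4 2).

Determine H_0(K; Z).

H_0 ≅ Z.

Order the vertices as 1 < 2 < 3 < 4 < 5 < 6 < 7. Listing each simplex with vertices in this order, K has dimension 2 with simplices:

  0-simplices (7): [1], [2], [3], [4], [5], [6], [7]
  1-simplices (18): [1,2], [1,4], [1,5], [1,6], [1,7], [2,3], [2,4], [2,5], [2,6], [2,7], [3,4], [3,5], [3,6], [3,7], [4,6], [4,7], [5,6], [6,7]
  2-simplices (12): [1,2,5], [1,2,7], [1,4,6], [1,4,7], [1,5,6], [2,3,4], [2,3,5], [2,4,6], [2,6,7], [3,4,7], [3,5,6], [3,6,7]

so the chain groups are C_0 ≅ Z^7, C_1 ≅ Z^18, C_2 ≅ Z^12.

Boundary ∂_1: C_1 → C_0 is given by ∂[p,q] = [q] − [p]. For instance
  ∂[5,6] = [6] − [5].
This gives a 7×18 integer matrix of rank 6; reducing to Smith normal form yields diagonal entries (1,1,1,1,1,1).

The boundary map ∂_2: C_2 → C_1 acts by ∂[p,q,r] = [q,r] − [p,r] + [p,q]. For instance
  ∂[3,6,7] = [6,7] − [3,7] + [3,6],
  ∂[3,5,6] = [5,6] − [3,6] + [3,5].
The 18×12 boundary matrix has rank 12 and Smith normal form diag(1,1,1,1,1,1,1,1,1,1,1,2).

Reading off H_k = ker ∂_k / im ∂_{k+1}:

  H_0: rank C_0 − rank ∂_1 = 7 − 6 = 1, and the invariant factors of ∂_1 are all 1, so H_0 = Z.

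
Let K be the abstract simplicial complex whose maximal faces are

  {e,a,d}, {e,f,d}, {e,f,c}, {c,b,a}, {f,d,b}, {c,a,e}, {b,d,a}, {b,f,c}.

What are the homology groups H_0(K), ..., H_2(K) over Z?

Take the total order a < b < c < d < e < f on the vertex set. Then K (dimension 2) consists of the simplices:

  0-simplices (6): a, b, c, d, e, f
  1-simplices (12): ab, ac, ad, ae, bc, bd, bf, ce, cf, de, df, ef
  2-simplices (8): abc, abd, ace, ade, bcf, bdf, cef, def

so the chain groups are C_0 ≅ Z^6, C_1 ≅ Z^12, C_2 ≅ Z^8.

Boundary ∂_1: C_1 → C_0 is given by ∂[p,q] = [q] − [p]. For instance
  ∂ab = b − a.
As a 6×12 matrix over Z this has rank 5, with invariant factors (1,1,1,1,1).

Boundary ∂_2: C_2 → C_1 acts by ∂[p,q,r] = [q,r] − [p,r] + [p,q]. For instance
  ∂abd = bd − ad + ab,
  ∂ade = de − ae + ad.
This gives a 12×8 integer matrix of rank 7; reducing to Smith normal form yields diagonal entries (1,1,1,1,1,1,1).

From H_k ≅ ker(∂_k) / im(∂_{k+1}) we obtain:

  H_0: rank C_0 − rank ∂_1 = 6 − 5 = 1, and the invariant factors of ∂_1 are all 1, so H_0 ≅ Z.
  H_1: rank ker ∂_1 − rank ∂_2 = (12 − 5) − 7 = 0, and the invariant factors of ∂_2 are all 1, so H_1 ≅ 0.
  H_2: rank ker ∂_2 − rank ∂_3 = (8 − 7) − 0 = 1, and there is no ∂_3, so H_2 ≅ Z.

As a check, the Euler characteristic is 6 − 12 + 8 = 2, which agrees with 1 − 0 + 1 = 2.

H_0 = Z,  H_1 = 0,  H_2 = Z.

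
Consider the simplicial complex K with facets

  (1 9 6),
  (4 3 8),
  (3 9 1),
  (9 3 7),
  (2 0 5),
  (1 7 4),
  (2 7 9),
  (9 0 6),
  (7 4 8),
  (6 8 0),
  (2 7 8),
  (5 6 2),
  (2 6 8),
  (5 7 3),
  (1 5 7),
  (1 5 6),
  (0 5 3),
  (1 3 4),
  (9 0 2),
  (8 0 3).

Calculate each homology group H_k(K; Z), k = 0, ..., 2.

H_0 ≅ Z,  H_1 ≅ Z ⊕ Z/2,  H_2 = 0.

Fix the vertex order 0 < 1 < 2 < 3 < 4 < 5 < 6 < 7 < 8 < 9 and write every simplex with vertices in increasing order. Then dim K = 2 and the simplices of K are:

  0-simplices (10): [0], [1], [2], [3], [4], [5], [6], [7], [8], [9]
  1-simplices (30): (30 of them)
  2-simplices (20): (20 of them)

Hence C_0 ≅ Z^10, C_1 ≅ Z^30, C_2 ≅ Z^20.

Boundary ∂_1: C_1 → C_0 sends each edge [p,q] (with p < q) to q − p. For instance
  ∂[1,3] = [3] − [1].
The resulting 10×30 matrix has rank 9, and its Smith normal form has invariant factors (1,1,1,1,1,1,1,1,1).

Boundary ∂_2: C_2 → C_1 sends each 2-simplex [p,q,r] to [q,r] − [p,r] + [p,q]. For instance
  ∂[1,6,9] = [6,9] − [1,9] + [1,6],
  ∂[0,3,8] = [3,8] − [0,8] + [0,3].
This gives a 30×20 integer matrix of rank 20; reducing to Smith normal form yields diagonal entries (1,1,1,1,1,1,1,1,1,1,1,1,1,1,1,1,1,1,1,2).

Reading off H_k = ker ∂_k / im ∂_{k+1}:

  H_0: rank C_0 − rank ∂_1 = 10 − 9 = 1, and the invariant factors of ∂_1 are all 1, so H_0 ≅ Z.
  H_1: rank ker ∂_1 − rank ∂_2 = (30 − 9) − 20 = 1, and ∂_2 has invariant factor 2 > 1, so H_1 ≅ Z ⊕ Z/2.
  H_2: rank ker ∂_2 − rank ∂_3 = (20 − 20) − 0 = 0, and there is no ∂_3, so H_2 ≅ 0.

As a check, the Euler characteristic is 10 − 30 + 20 = 0, which agrees with 1 − 1 + 0 = 0.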